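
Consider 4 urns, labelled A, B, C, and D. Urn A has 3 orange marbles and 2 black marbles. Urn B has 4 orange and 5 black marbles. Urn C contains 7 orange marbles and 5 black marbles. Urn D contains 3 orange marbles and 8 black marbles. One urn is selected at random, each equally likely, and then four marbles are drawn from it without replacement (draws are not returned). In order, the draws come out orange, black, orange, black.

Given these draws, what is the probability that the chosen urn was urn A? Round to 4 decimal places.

0.3419

The likelihood of the observed sequence under each hypothesis: P(data | urn A) = (3/5)(2/4)(2/3)(1/2) = 0.1; P(data | urn B) = (4/9)(5/8)(3/7)(4/6) = 0.079365; P(data | urn C) = (7/12)(5/11)(6/10)(4/9) = 0.070707; P(data | urn D) = (3/11)(8/10)(2/9)(7/8) = 0.042424.
Weighting by the prior gives 1/4 · 0.1 = 0.025, 1/4 · 0.079365 = 0.019841, 1/4 · 0.070707 = 0.017677, 1/4 · 0.042424 = 0.010606; these sum to 0.073124.
Hence P(urn A | data) = (0.025) / (0.073124) = 0.34188.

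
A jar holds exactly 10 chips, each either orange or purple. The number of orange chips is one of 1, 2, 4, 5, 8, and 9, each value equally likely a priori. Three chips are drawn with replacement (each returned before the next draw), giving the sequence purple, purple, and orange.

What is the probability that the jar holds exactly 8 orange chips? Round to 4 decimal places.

The likelihood of the observed sequence under each hypothesis: P(data | r = 1) = (9/10)(9/10)(1/10) = 0.081; P(data | r = 2) = (8/10)(8/10)(2/10) = 0.128; P(data | r = 4) = (6/10)(6/10)(4/10) = 0.144; P(data | r = 5) = (5/10)(5/10)(5/10) = 0.125; P(data | r = 8) = (2/10)(2/10)(8/10) = 0.032; P(data | r = 9) = (1/10)(1/10)(9/10) = 0.009.
Multiplying each by its prior: 1/6 · 0.081 = 0.0135, 1/6 · 0.128 = 0.021333, 1/6 · 0.144 = 0.024, 1/6 · 0.125 = 0.020833, 1/6 · 0.032 = 0.0053333, 1/6 · 0.009 = 0.0015; summing to 0.0865.
By Bayes' rule, P(r = 8 | data) = (0.0053333) / (0.0865) = 0.061657.

0.0617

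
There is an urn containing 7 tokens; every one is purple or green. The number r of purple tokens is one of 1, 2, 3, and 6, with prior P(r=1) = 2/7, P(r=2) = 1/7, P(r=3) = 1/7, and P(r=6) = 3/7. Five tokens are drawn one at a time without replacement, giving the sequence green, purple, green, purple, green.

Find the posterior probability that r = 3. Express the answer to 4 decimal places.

0.5455

For each hypothesis, P(data | H) works out to: P(data | r = 1) = (6/7)(1/6)(5/5)(0/4) = 0; P(data | r = 2) = (5/7)(2/6)(4/5)(1/4)(3/3) = 1/21; P(data | r = 3) = (4/7)(3/6)(3/5)(2/4)(2/3) = 2/35; P(data | r = 6) = (1/7)(6/6)(0/5) = 0.
Weighting by the prior gives 2/7 · 0 = 0, 1/7 · 1/21 = 1/147, 1/7 · 2/35 = 2/245, 3/7 · 0 = 0; summing to 11/735.
Hence P(r = 3 | data) = (2/245) / (11/735) = 6/11.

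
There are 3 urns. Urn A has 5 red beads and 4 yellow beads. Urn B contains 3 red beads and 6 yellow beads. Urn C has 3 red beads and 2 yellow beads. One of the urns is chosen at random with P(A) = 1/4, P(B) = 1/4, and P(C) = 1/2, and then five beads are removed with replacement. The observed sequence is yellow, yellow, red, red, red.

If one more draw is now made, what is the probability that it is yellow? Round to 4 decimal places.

Compute the likelihood of the observed sequence for each case: P(data | urn A) = (4/9)(4/9)(5/9)(5/9)(5/9) = 0.03387; P(data | urn B) = (6/9)(6/9)(3/9)(3/9)(3/9) = 0.016461; P(data | urn C) = (2/5)(2/5)(3/5)(3/5)(3/5) = 0.03456.
Weighting by the prior gives 1/4 · 0.03387 = 0.0084675, 1/4 · 0.016461 = 0.0041152, 1/2 · 0.03456 = 0.01728; these sum to 0.029863.
Normalising, the posterior is P(urn A | data) = 0.28355, P(urn B | data) = 0.1378, P(urn C | data) = 0.57865.
Averaging over the posterior, P(yellow next | data) = (4/9)(0.28355) + (2/3)(0.1378) + (2/5)(0.57865) = 0.44935.

0.4494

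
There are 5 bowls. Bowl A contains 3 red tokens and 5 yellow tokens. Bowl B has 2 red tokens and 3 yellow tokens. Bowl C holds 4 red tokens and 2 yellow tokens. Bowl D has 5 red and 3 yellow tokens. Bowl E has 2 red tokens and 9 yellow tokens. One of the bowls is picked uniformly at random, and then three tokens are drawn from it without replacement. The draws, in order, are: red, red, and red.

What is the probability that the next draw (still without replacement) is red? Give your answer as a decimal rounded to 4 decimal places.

0.3483

For each hypothesis, P(data | H) works out to: P(data | bowl A) = (3/8)(2/7)(1/6) = 0.017857; P(data | bowl B) = (2/5)(1/4)(0/3) = 0; P(data | bowl C) = (4/6)(3/5)(2/4) = 0.2; P(data | bowl D) = (5/8)(4/7)(3/6) = 0.17857; P(data | bowl E) = (2/11)(1/10)(0/9) = 0.
Weighting by the prior gives 1/5 · 0.017857 = 0.0035714, 1/5 · 0 = 0, 1/5 · 0.2 = 0.04, 1/5 · 0.17857 = 0.035714, 1/5 · 0 = 0; these sum to 0.079286.
The posterior is then P(bowl A | data) = 0.045045, P(bowl B | data) = 0, P(bowl C | data) = 0.5045, P(bowl D | data) = 0.45045, P(bowl E | data) = 0.
So P(red next | data) = Σ P(red next | H) P(H | data) = (0)(0.045045) + (1/3)(0.5045) + (2/5)(0.45045) = 0.34835.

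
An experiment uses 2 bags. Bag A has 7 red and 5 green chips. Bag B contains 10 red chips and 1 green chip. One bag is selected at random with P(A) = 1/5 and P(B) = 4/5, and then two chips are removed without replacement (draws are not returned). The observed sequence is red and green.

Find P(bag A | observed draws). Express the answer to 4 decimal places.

Under each hypothesis, the probability of the observed sequence is: P(data | bag A) = (7/12)(5/11) = 35/132; P(data | bag B) = (10/11)(1/10) = 1/11.
Weighting by the prior gives 1/5 · 35/132 = 7/132, 4/5 · 1/11 = 4/55; these sum to 83/660.
Hence P(bag A | data) = (7/132) / (83/660) = 35/83.

0.4217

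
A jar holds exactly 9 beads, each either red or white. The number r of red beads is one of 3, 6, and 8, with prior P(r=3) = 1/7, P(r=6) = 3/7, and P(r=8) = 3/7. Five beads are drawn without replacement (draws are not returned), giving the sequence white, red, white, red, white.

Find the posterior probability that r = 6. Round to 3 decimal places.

0.429

Under each hypothesis, the probability of the observed sequence is: P(data | r = 3) = (6/9)(3/8)(5/7)(2/6)(4/5) = 1/21; P(data | r = 6) = (3/9)(6/8)(2/7)(5/6)(1/5) = 1/84; P(data | r = 8) = (1/9)(8/8)(0/7) = 0.
Multiplying each by its prior: 1/7 · 1/21 = 1/147, 3/7 · 1/84 = 1/196, 3/7 · 0 = 0; these sum to 1/84.
Hence P(r = 6 | data) = (1/196) / (1/84) = 3/7.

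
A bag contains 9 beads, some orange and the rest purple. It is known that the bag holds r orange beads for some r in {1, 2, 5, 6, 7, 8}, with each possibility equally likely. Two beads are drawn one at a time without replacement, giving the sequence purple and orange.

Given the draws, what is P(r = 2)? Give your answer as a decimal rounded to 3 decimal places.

For each hypothesis, P(data | H) works out to: P(data | r = 1) = (8/9)(1/8) = 1/9; P(data | r = 2) = (7/9)(2/8) = 7/36; P(data | r = 5) = (4/9)(5/8) = 5/18; P(data | r = 6) = (3/9)(6/8) = 1/4; P(data | r = 7) = (2/9)(7/8) = 7/36; P(data | r = 8) = (1/9)(8/8) = 1/9.
Multiplying each by its prior: 1/6 · 1/9 = 1/54, 1/6 · 7/36 = 7/216, 1/6 · 5/18 = 5/108, 1/6 · 1/4 = 1/24, 1/6 · 7/36 = 7/216, 1/6 · 1/9 = 1/54; these sum to 41/216.
So P(r = 2 | data) = (7/216) / (41/216) = 7/41.

0.171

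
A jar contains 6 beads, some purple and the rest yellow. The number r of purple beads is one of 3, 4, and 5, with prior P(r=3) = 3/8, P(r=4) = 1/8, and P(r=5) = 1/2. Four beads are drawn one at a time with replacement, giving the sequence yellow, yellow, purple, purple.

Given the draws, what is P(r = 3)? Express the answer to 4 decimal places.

For each hypothesis, P(data | H) works out to: P(data | r = 3) = (3/6)(3/6)(3/6)(3/6) = 0.0625; P(data | r = 4) = (2/6)(2/6)(4/6)(4/6) = 0.049383; P(data | r = 5) = (1/6)(1/6)(5/6)(5/6) = 0.01929.
Weighting by the prior gives 3/8 · 0.0625 = 0.023438, 1/8 · 0.049383 = 0.0061728, 1/2 · 0.01929 = 0.0096451; these sum to 0.039255.
By Bayes' rule, P(r = 3 | data) = (0.023438) / (0.039255) = 0.59705.

0.5971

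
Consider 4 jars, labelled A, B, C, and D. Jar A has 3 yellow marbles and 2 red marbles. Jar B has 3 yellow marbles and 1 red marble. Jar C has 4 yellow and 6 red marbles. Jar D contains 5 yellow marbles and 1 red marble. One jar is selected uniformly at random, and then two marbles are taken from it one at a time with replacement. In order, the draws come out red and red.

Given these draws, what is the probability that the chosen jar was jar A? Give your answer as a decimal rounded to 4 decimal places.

0.2622

Compute the likelihood of the observed sequence for each case: P(data | jar A) = (2/5)(2/5) = 0.16; P(data | jar B) = (1/4)(1/4) = 0.0625; P(data | jar C) = (6/10)(6/10) = 0.36; P(data | jar D) = (1/6)(1/6) = 0.027778.
The prior-weighted likelihoods are 1/4 · 0.16 = 0.04, 1/4 · 0.0625 = 0.015625, 1/4 · 0.36 = 0.09, 1/4 · 0.027778 = 0.0069444; these sum to 0.15257.
Therefore the posterior P(jar A | data) = (0.04) / (0.15257) = 0.26218.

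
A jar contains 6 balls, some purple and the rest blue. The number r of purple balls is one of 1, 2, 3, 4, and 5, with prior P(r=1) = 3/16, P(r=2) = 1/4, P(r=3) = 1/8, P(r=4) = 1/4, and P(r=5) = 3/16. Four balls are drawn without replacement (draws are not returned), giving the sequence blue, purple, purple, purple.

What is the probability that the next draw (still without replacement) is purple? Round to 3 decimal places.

For each hypothesis, P(data | H) works out to: P(data | r = 1) = (5/6)(1/5)(0/4) = 0; P(data | r = 2) = (4/6)(2/5)(1/4)(0/3) = 0; P(data | r = 3) = (3/6)(3/5)(2/4)(1/3) = 1/20; P(data | r = 4) = (2/6)(4/5)(3/4)(2/3) = 2/15; P(data | r = 5) = (1/6)(5/5)(4/4)(3/3) = 1/6.
Weighting by the prior gives 3/16 · 0 = 0, 1/4 · 0 = 0, 1/8 · 1/20 = 1/160, 1/4 · 2/15 = 1/30, 3/16 · 1/6 = 1/32; with total 17/240.
Normalising, the posterior is P(r = 1 | data) = 0, P(r = 2 | data) = 0, P(r = 3 | data) = 3/34, P(r = 4 | data) = 8/17, P(r = 5 | data) = 15/34.
The predictive probability is P(purple next | data) = (0)(3/34) + (1/2)(8/17) + (1)(15/34) = 23/34.

0.676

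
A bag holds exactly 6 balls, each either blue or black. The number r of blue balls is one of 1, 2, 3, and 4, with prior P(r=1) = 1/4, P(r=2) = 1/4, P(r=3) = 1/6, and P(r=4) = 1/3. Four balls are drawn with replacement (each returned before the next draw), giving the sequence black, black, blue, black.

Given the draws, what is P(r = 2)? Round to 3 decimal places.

Compute the likelihood of the observed sequence for each case: P(data | r = 1) = (5/6)(5/6)(1/6)(5/6) = 0.096451; P(data | r = 2) = (4/6)(4/6)(2/6)(4/6) = 0.098765; P(data | r = 3) = (3/6)(3/6)(3/6)(3/6) = 0.0625; P(data | r = 4) = (2/6)(2/6)(4/6)(2/6) = 0.024691.
Multiplying each by its prior: 1/4 · 0.096451 = 0.024113, 1/4 · 0.098765 = 0.024691, 1/6 · 0.0625 = 0.010417, 1/3 · 0.024691 = 0.0082305; with total 0.067451.
By Bayes' rule, P(r = 2 | data) = (0.024691) / (0.067451) = 0.36606.

0.366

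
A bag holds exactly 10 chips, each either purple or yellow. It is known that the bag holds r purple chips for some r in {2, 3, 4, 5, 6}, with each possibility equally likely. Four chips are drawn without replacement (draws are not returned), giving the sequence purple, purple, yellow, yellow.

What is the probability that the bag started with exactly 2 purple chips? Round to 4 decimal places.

0.0755

Under each hypothesis, the probability of the observed sequence is: P(data | r = 2) = (2/10)(1/9)(8/8)(7/7) = 1/45; P(data | r = 3) = (3/10)(2/9)(7/8)(6/7) = 1/20; P(data | r = 4) = (4/10)(3/9)(6/8)(5/7) = 1/14; P(data | r = 5) = (5/10)(4/9)(5/8)(4/7) = 5/63; P(data | r = 6) = (6/10)(5/9)(4/8)(3/7) = 1/14.
The prior-weighted likelihoods are 1/5 · 1/45 = 1/225, 1/5 · 1/20 = 1/100, 1/5 · 1/14 = 1/70, 1/5 · 5/63 = 1/63, 1/5 · 1/14 = 1/70; with total 53/900.
Hence P(r = 2 | data) = (1/225) / (53/900) = 4/53.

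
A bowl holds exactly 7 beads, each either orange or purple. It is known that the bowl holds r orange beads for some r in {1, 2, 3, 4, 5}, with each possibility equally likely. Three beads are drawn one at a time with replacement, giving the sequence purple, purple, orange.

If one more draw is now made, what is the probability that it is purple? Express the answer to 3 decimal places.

0.606

Compute the likelihood of the observed sequence for each case: P(data | r = 1) = (6/7)(6/7)(1/7) = 0.10496; P(data | r = 2) = (5/7)(5/7)(2/7) = 0.14577; P(data | r = 3) = (4/7)(4/7)(3/7) = 0.13994; P(data | r = 4) = (3/7)(3/7)(4/7) = 0.10496; P(data | r = 5) = (2/7)(2/7)(5/7) = 0.058309.
The prior-weighted likelihoods are 1/5 · 0.10496 = 0.020991, 1/5 · 0.14577 = 0.029155, 1/5 · 0.13994 = 0.027988, 1/5 · 0.10496 = 0.020991, 1/5 · 0.058309 = 0.011662; with total 0.11079.
Normalising, the posterior is P(r = 1 | data) = 0.18947, P(r = 2 | data) = 0.26316, P(r = 3 | data) = 0.25263, P(r = 4 | data) = 0.18947, P(r = 5 | data) = 0.10526.
The predictive probability is P(purple next | data) = (6/7)(0.18947) + (5/7)(0.26316) + (4/7)(0.25263) + (3/7)(0.18947) + (2/7)(0.10526) = 0.60602.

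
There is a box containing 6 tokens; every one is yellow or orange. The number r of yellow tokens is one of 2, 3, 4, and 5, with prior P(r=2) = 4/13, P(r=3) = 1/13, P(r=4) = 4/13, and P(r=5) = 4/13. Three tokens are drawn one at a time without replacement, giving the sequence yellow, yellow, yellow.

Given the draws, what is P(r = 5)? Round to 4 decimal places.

For each hypothesis, P(data | H) works out to: P(data | r = 2) = (2/6)(1/5)(0/4) = 0; P(data | r = 3) = (3/6)(2/5)(1/4) = 1/20; P(data | r = 4) = (4/6)(3/5)(2/4) = 1/5; P(data | r = 5) = (5/6)(4/5)(3/4) = 1/2.
Multiplying each by its prior: 4/13 · 0 = 0, 1/13 · 1/20 = 1/260, 4/13 · 1/5 = 4/65, 4/13 · 1/2 = 2/13; summing to 57/260.
So P(r = 5 | data) = (2/13) / (57/260) = 40/57.

0.7018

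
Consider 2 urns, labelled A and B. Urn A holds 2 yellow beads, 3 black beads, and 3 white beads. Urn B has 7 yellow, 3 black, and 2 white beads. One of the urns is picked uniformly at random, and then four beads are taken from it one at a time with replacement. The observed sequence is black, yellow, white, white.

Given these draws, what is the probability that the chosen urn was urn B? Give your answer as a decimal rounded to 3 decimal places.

0.235

Compute the likelihood of the observed sequence for each case: P(data | urn A) = (3/8)(2/8)(3/8)(3/8) = 0.013184; P(data | urn B) = (3/12)(7/12)(2/12)(2/12) = 0.0040509.
The prior-weighted likelihoods are 1/2 · 0.013184 = 0.0065918, 1/2 · 0.0040509 = 0.0020255; with total 0.0086173.
Therefore the posterior P(urn B | data) = (0.0020255) / (0.0086173) = 0.23505.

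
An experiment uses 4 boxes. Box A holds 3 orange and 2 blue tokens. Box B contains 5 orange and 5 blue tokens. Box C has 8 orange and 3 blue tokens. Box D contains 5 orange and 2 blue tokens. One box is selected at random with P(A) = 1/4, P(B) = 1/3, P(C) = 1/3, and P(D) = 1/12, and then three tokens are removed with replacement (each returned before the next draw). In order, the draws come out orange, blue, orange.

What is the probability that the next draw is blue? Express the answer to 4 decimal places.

0.3758

The likelihood of the observed sequence under each hypothesis: P(data | box A) = (3/5)(2/5)(3/5) = 0.144; P(data | box B) = (5/10)(5/10)(5/10) = 0.125; P(data | box C) = (8/11)(3/11)(8/11) = 0.14425; P(data | box D) = (5/7)(2/7)(5/7) = 0.14577.
Multiplying each by its prior: 1/4 · 0.144 = 0.036, 1/3 · 0.125 = 0.041667, 1/3 · 0.14425 = 0.048084, 1/12 · 0.14577 = 0.012148; summing to 0.1379.
Normalising, the posterior is P(box A | data) = 0.26106, P(box B | data) = 0.30215, P(box C | data) = 0.34869, P(box D | data) = 0.088092.
Averaging over the posterior, P(blue next | data) = (2/5)(0.26106) + (1/2)(0.30215) + (3/11)(0.34869) + (2/7)(0.088092) = 0.37577.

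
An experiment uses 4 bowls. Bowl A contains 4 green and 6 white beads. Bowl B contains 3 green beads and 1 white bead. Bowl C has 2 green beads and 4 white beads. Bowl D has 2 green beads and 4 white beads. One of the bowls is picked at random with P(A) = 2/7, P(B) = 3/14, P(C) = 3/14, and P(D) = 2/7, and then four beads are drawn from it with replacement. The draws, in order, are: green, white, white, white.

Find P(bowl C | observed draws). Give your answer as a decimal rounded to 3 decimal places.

For each hypothesis, P(data | H) works out to: P(data | bowl A) = (4/10)(6/10)(6/10)(6/10) = 0.0864; P(data | bowl B) = (3/4)(1/4)(1/4)(1/4) = 0.011719; P(data | bowl C) = (2/6)(4/6)(4/6)(4/6) = 0.098765; P(data | bowl D) = (2/6)(4/6)(4/6)(4/6) = 0.098765.
Weighting by the prior gives 2/7 · 0.0864 = 0.024686, 3/14 · 0.011719 = 0.0025112, 3/14 · 0.098765 = 0.021164, 2/7 · 0.098765 = 0.028219; these sum to 0.07658.
So P(bowl C | data) = (0.021164) / (0.07658) = 0.27637.

0.276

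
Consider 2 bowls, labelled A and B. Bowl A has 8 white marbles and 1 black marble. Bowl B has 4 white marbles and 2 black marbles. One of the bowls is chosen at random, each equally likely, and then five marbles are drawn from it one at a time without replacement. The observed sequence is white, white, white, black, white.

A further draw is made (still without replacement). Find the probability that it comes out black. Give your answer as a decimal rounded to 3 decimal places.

0.375

Compute the likelihood of the observed sequence for each case: P(data | bowl A) = (8/9)(7/8)(6/7)(1/6)(5/5) = 1/9; P(data | bowl B) = (4/6)(3/5)(2/4)(2/3)(1/2) = 1/15.
Multiplying each by its prior: 1/2 · 1/9 = 1/18, 1/2 · 1/15 = 1/30; with total 4/45.
Normalising, the posterior is P(bowl A | data) = 5/8, P(bowl B | data) = 3/8.
The predictive probability is P(black next | data) = (0)(5/8) + (1)(3/8) = 3/8.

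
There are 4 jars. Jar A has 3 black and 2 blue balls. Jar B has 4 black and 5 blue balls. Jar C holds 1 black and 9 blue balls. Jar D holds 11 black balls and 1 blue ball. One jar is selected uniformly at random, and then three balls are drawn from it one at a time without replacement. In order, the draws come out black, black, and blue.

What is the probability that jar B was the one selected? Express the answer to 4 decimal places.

0.2959

Under each hypothesis, the probability of the observed sequence is: P(data | jar A) = (3/5)(2/4)(2/3) = 0.2; P(data | jar B) = (4/9)(3/8)(5/7) = 0.11905; P(data | jar C) = (1/10)(0/9) = 0; P(data | jar D) = (11/12)(10/11)(1/10) = 0.083333.
Weighting by the prior gives 1/4 · 0.2 = 0.05, 1/4 · 0.11905 = 0.029762, 1/4 · 0 = 0, 1/4 · 0.083333 = 0.020833; with total 0.1006.
So P(jar B | data) = (0.029762) / (0.1006) = 0.29586.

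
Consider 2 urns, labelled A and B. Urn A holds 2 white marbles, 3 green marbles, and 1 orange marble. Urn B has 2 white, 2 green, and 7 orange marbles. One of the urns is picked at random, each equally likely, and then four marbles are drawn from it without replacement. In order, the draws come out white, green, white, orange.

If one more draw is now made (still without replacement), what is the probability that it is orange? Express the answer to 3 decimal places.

The likelihood of the observed sequence under each hypothesis: P(data | urn A) = (2/6)(3/5)(1/4)(1/3) = 0.016667; P(data | urn B) = (2/11)(2/10)(1/9)(7/8) = 0.0035354.
Weighting by the prior gives 1/2 · 0.016667 = 0.0083333, 1/2 · 0.0035354 = 0.0017677; summing to 0.010101.
Dividing through by the total gives posterior P(urn A | data) = 0.825, P(urn B | data) = 0.175.
So P(orange next | data) = Σ P(orange next | H) P(H | data) = (0)(0.825) + (6/7)(0.175) = 0.15.

0.150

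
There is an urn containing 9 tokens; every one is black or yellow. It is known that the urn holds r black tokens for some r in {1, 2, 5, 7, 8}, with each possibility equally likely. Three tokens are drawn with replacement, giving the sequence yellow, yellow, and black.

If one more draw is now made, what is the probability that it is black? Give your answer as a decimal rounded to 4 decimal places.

0.3677

Compute the likelihood of the observed sequence for each case: P(data | r = 1) = (8/9)(8/9)(1/9) = 0.087791; P(data | r = 2) = (7/9)(7/9)(2/9) = 0.13443; P(data | r = 5) = (4/9)(4/9)(5/9) = 0.10974; P(data | r = 7) = (2/9)(2/9)(7/9) = 0.038409; P(data | r = 8) = (1/9)(1/9)(8/9) = 0.010974.
Multiplying each by its prior: 1/5 · 0.087791 = 0.017558, 1/5 · 0.13443 = 0.026886, 1/5 · 0.10974 = 0.021948, 1/5 · 0.038409 = 0.0076818, 1/5 · 0.010974 = 0.0021948; these sum to 0.076269.
Dividing through by the total gives posterior P(r = 1 | data) = 0.23022, P(r = 2 | data) = 0.35252, P(r = 5 | data) = 0.28777, P(r = 7 | data) = 0.10072, P(r = 8 | data) = 0.028777.
So P(black next | data) = Σ P(black next | H) P(H | data) = (1/9)(0.23022) + (2/9)(0.35252) + (5/9)(0.28777) + (7/9)(0.10072) + (8/9)(0.028777) = 0.36771.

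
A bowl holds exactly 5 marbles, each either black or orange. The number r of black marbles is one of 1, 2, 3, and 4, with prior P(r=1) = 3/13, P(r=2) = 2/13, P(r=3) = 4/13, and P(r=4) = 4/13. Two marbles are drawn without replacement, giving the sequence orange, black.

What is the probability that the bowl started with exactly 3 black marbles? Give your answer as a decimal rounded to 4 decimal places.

0.3750

Under each hypothesis, the probability of the observed sequence is: P(data | r = 1) = (4/5)(1/4) = 1/5; P(data | r = 2) = (3/5)(2/4) = 3/10; P(data | r = 3) = (2/5)(3/4) = 3/10; P(data | r = 4) = (1/5)(4/4) = 1/5.
Weighting by the prior gives 3/13 · 1/5 = 3/65, 2/13 · 3/10 = 3/65, 4/13 · 3/10 = 6/65, 4/13 · 1/5 = 4/65; these sum to 16/65.
Therefore the posterior P(r = 3 | data) = (6/65) / (16/65) = 3/8.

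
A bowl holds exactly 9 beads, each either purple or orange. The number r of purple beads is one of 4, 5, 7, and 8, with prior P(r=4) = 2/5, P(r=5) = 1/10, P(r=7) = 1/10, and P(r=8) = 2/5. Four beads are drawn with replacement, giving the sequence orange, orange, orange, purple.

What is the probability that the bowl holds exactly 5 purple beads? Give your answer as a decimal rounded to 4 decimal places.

Compute the likelihood of the observed sequence for each case: P(data | r = 4) = (5/9)(5/9)(5/9)(4/9) = 0.076208; P(data | r = 5) = (4/9)(4/9)(4/9)(5/9) = 0.048773; P(data | r = 7) = (2/9)(2/9)(2/9)(7/9) = 0.0085353; P(data | r = 8) = (1/9)(1/9)(1/9)(8/9) = 0.0012193.
Weighting by the prior gives 2/5 · 0.076208 = 0.030483, 1/10 · 0.048773 = 0.0048773, 1/10 · 0.0085353 = 0.00085353, 2/5 · 0.0012193 = 0.00048773; with total 0.036702.
So P(r = 5 | data) = (0.0048773) / (0.036702) = 0.13289.

0.1329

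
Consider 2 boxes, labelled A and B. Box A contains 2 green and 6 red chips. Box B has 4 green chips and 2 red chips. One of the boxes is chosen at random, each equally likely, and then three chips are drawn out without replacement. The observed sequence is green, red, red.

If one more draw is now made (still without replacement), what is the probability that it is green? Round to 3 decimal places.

Compute the likelihood of the observed sequence for each case: P(data | box A) = (2/8)(6/7)(5/6) = 5/28; P(data | box B) = (4/6)(2/5)(1/4) = 1/15.
The prior-weighted likelihoods are 1/2 · 5/28 = 5/56, 1/2 · 1/15 = 1/30; with total 103/840.
The posterior is then P(box A | data) = 75/103, P(box B | data) = 28/103.
So P(green next | data) = Σ P(green next | H) P(H | data) = (1/5)(75/103) + (1)(28/103) = 43/103.

0.417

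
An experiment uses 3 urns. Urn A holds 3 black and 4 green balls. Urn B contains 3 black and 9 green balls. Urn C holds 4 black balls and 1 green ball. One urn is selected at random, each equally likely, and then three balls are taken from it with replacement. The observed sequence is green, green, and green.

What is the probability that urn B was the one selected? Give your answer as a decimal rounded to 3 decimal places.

0.684

Under each hypothesis, the probability of the observed sequence is: P(data | urn A) = (4/7)(4/7)(4/7) = 0.18659; P(data | urn B) = (9/12)(9/12)(9/12) = 0.42188; P(data | urn C) = (1/5)(1/5)(1/5) = 0.008.
Multiplying each by its prior: 1/3 · 0.18659 = 0.062196, 1/3 · 0.42188 = 0.14062, 1/3 · 0.008 = 0.0026667; summing to 0.20549.
By Bayes' rule, P(urn B | data) = (0.14062) / (0.20549) = 0.68435.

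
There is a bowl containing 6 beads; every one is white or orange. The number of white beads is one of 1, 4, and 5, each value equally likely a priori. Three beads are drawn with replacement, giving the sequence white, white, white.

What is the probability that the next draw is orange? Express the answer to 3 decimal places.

For each hypothesis, P(data | H) works out to: P(data | r = 1) = (1/6)(1/6)(1/6) = 1/216; P(data | r = 4) = (4/6)(4/6)(4/6) = 8/27; P(data | r = 5) = (5/6)(5/6)(5/6) = 125/216.
Multiplying each by its prior: 1/3 · 1/216 = 1/648, 1/3 · 8/27 = 8/81, 1/3 · 125/216 = 125/648; with total 95/324.
The posterior is then P(r = 1 | data) = 1/190, P(r = 4 | data) = 32/95, P(r = 5 | data) = 25/38.
So P(orange next | data) = Σ P(orange next | H) P(H | data) = (5/6)(1/190) + (1/3)(32/95) + (1/6)(25/38) = 43/190.

0.226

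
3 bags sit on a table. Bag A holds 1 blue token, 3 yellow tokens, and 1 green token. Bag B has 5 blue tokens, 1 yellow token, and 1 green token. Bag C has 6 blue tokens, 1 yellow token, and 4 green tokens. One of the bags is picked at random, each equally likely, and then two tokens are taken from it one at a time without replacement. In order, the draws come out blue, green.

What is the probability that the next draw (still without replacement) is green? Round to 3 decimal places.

Under each hypothesis, the probability of the observed sequence is: P(data | bag A) = (1/5)(1/4) = 0.05; P(data | bag B) = (5/7)(1/6) = 0.11905; P(data | bag C) = (6/11)(4/10) = 0.21818.
The prior-weighted likelihoods are 1/3 · 0.05 = 0.016667, 1/3 · 0.11905 = 0.039683, 1/3 · 0.21818 = 0.072727; with total 0.12908.
Normalising, the posterior is P(bag A | data) = 0.12912, P(bag B | data) = 0.30743, P(bag C | data) = 0.56344.
The predictive probability is P(green next | data) = (0)(0.12912) + (0)(0.30743) + (1/3)(0.56344) = 0.18781.

0.188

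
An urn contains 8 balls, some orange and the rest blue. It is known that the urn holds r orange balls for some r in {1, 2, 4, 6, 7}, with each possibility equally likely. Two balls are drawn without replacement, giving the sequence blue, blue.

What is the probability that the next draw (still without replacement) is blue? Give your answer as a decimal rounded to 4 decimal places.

0.6860

Under each hypothesis, the probability of the observed sequence is: P(data | r = 1) = (7/8)(6/7) = 3/4; P(data | r = 2) = (6/8)(5/7) = 15/28; P(data | r = 4) = (4/8)(3/7) = 3/14; P(data | r = 6) = (2/8)(1/7) = 1/28; P(data | r = 7) = (1/8)(0/7) = 0.
The prior-weighted likelihoods are 1/5 · 3/4 = 3/20, 1/5 · 15/28 = 3/28, 1/5 · 3/14 = 3/70, 1/5 · 1/28 = 1/140, 1/5 · 0 = 0; these sum to 43/140.
Dividing through by the total gives posterior P(r = 1 | data) = 21/43, P(r = 2 | data) = 15/43, P(r = 4 | data) = 6/43, P(r = 6 | data) = 1/43, P(r = 7 | data) = 0.
Averaging over the posterior, P(blue next | data) = (5/6)(21/43) + (2/3)(15/43) + (1/3)(6/43) + (0)(1/43) = 59/86.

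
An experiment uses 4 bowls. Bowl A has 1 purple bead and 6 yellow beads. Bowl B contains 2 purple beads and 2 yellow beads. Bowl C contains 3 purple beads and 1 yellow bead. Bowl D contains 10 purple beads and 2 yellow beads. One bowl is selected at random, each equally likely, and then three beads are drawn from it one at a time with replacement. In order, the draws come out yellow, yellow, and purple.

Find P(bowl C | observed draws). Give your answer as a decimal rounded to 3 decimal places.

The likelihood of the observed sequence under each hypothesis: P(data | bowl A) = (6/7)(6/7)(1/7) = 0.10496; P(data | bowl B) = (2/4)(2/4)(2/4) = 0.125; P(data | bowl C) = (1/4)(1/4)(3/4) = 0.046875; P(data | bowl D) = (2/12)(2/12)(10/12) = 0.023148.
Multiplying each by its prior: 1/4 · 0.10496 = 0.026239, 1/4 · 0.125 = 0.03125, 1/4 · 0.046875 = 0.011719, 1/4 · 0.023148 = 0.005787; summing to 0.074995.
So P(bowl C | data) = (0.011719) / (0.074995) = 0.15626.

0.156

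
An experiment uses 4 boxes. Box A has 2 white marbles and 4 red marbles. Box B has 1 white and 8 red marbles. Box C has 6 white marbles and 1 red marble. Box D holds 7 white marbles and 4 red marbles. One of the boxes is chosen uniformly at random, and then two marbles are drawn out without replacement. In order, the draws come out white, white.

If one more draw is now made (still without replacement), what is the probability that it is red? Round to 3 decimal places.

0.326

Compute the likelihood of the observed sequence for each case: P(data | box A) = (2/6)(1/5) = 0.066667; P(data | box B) = (1/9)(0/8) = 0; P(data | box C) = (6/7)(5/6) = 0.71429; P(data | box D) = (7/11)(6/10) = 0.38182.
Weighting by the prior gives 1/4 · 0.066667 = 0.016667, 1/4 · 0 = 0, 1/4 · 0.71429 = 0.17857, 1/4 · 0.38182 = 0.095455; these sum to 0.29069.
Normalising, the posterior is P(box A | data) = 0.057334, P(box B | data) = 0, P(box C | data) = 0.6143, P(box D | data) = 0.32837.
Averaging over the posterior, P(red next | data) = (1)(0.057334) + (1/5)(0.6143) + (4/9)(0.32837) = 0.32614.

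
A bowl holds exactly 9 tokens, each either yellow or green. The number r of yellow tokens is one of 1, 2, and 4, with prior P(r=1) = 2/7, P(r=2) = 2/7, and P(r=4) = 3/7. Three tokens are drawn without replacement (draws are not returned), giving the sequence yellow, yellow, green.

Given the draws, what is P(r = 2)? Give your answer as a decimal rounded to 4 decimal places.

The likelihood of the observed sequence under each hypothesis: P(data | r = 1) = (1/9)(0/8) = 0; P(data | r = 2) = (2/9)(1/8)(7/7) = 1/36; P(data | r = 4) = (4/9)(3/8)(5/7) = 5/42.
Weighting by the prior gives 2/7 · 0 = 0, 2/7 · 1/36 = 1/126, 3/7 · 5/42 = 5/98; these sum to 26/441.
By Bayes' rule, P(r = 2 | data) = (1/126) / (26/441) = 7/52.

0.1346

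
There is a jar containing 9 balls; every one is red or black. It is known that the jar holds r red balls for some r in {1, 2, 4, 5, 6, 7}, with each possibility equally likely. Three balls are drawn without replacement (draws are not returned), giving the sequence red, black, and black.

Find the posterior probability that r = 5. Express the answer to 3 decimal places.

0.182

The likelihood of the observed sequence under each hypothesis: P(data | r = 1) = (1/9)(8/8)(7/7) = 1/9; P(data | r = 2) = (2/9)(7/8)(6/7) = 1/6; P(data | r = 4) = (4/9)(5/8)(4/7) = 10/63; P(data | r = 5) = (5/9)(4/8)(3/7) = 5/42; P(data | r = 6) = (6/9)(3/8)(2/7) = 1/14; P(data | r = 7) = (7/9)(2/8)(1/7) = 1/36.
Weighting by the prior gives 1/6 · 1/9 = 1/54, 1/6 · 1/6 = 1/36, 1/6 · 10/63 = 5/189, 1/6 · 5/42 = 5/252, 1/6 · 1/14 = 1/84, 1/6 · 1/36 = 1/216; with total 55/504.
So P(r = 5 | data) = (5/252) / (55/504) = 2/11.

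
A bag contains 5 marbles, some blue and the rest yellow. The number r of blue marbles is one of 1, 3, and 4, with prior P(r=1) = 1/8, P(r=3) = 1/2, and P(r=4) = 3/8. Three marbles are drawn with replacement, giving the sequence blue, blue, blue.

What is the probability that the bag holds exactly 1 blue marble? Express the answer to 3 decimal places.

0.003

Compute the likelihood of the observed sequence for each case: P(data | r = 1) = (1/5)(1/5)(1/5) = 1/125; P(data | r = 3) = (3/5)(3/5)(3/5) = 27/125; P(data | r = 4) = (4/5)(4/5)(4/5) = 64/125.
The prior-weighted likelihoods are 1/8 · 1/125 = 1/1000, 1/2 · 27/125 = 27/250, 3/8 · 64/125 = 24/125; summing to 301/1000.
So P(r = 1 | data) = (1/1000) / (301/1000) = 1/301.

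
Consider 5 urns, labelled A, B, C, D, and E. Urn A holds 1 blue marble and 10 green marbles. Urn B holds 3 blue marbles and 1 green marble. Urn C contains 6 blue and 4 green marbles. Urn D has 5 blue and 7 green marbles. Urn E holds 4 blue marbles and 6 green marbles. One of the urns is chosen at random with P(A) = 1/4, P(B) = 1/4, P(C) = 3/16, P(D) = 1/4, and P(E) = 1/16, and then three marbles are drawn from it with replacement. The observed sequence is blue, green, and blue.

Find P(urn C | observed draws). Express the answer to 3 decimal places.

0.283

Compute the likelihood of the observed sequence for each case: P(data | urn A) = (1/11)(10/11)(1/11) = 0.0075131; P(data | urn B) = (3/4)(1/4)(3/4) = 0.14062; P(data | urn C) = (6/10)(4/10)(6/10) = 0.144; P(data | urn D) = (5/12)(7/12)(5/12) = 0.10127; P(data | urn E) = (4/10)(6/10)(4/10) = 0.096.
The prior-weighted likelihoods are 1/4 · 0.0075131 = 0.0018783, 1/4 · 0.14062 = 0.035156, 3/16 · 0.144 = 0.027, 1/4 · 0.10127 = 0.025318, 1/16 · 0.096 = 0.006; with total 0.095353.
Therefore the posterior P(urn C | data) = (0.027) / (0.095353) = 0.28316.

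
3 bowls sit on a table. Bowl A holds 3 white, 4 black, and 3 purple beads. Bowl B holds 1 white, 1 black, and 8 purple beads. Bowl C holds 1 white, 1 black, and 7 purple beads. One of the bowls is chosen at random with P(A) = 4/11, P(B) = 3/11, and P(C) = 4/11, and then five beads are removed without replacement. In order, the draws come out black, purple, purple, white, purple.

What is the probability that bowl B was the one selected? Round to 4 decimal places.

For each hypothesis, P(data | H) works out to: P(data | bowl A) = (4/10)(3/9)(2/8)(3/7)(1/6) = 0.002381; P(data | bowl B) = (1/10)(8/9)(7/8)(1/7)(6/6) = 0.011111; P(data | bowl C) = (1/9)(7/8)(6/7)(1/6)(5/5) = 0.013889.
Weighting by the prior gives 4/11 · 0.002381 = 0.0008658, 3/11 · 0.011111 = 0.0030303, 4/11 · 0.013889 = 0.0050505; these sum to 0.0089466.
By Bayes' rule, P(bowl B | data) = (0.0030303) / (0.0089466) = 0.33871.

0.3387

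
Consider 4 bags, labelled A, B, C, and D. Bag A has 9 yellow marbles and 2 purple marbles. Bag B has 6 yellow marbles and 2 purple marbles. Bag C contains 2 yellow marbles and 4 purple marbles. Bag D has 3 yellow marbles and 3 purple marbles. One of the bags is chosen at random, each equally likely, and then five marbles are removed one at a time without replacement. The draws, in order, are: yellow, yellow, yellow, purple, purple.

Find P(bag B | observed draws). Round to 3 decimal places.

0.344

Under each hypothesis, the probability of the observed sequence is: P(data | bag A) = (9/11)(8/10)(7/9)(2/8)(1/7) = 1/55; P(data | bag B) = (6/8)(5/7)(4/6)(2/5)(1/4) = 1/28; P(data | bag C) = (2/6)(1/5)(0/4) = 0; P(data | bag D) = (3/6)(2/5)(1/4)(3/3)(2/2) = 1/20.
Weighting by the prior gives 1/4 · 1/55 = 1/220, 1/4 · 1/28 = 1/112, 1/4 · 0 = 0, 1/4 · 1/20 = 1/80; these sum to 2/77.
Therefore the posterior P(bag B | data) = (1/112) / (2/77) = 11/32.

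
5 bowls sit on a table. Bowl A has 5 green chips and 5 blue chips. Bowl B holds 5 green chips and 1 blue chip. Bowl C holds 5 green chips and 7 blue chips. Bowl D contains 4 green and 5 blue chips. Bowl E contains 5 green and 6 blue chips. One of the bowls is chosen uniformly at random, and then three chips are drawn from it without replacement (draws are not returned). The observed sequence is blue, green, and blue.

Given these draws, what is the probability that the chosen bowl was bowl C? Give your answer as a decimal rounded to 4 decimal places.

0.2616

The likelihood of the observed sequence under each hypothesis: P(data | bowl A) = (5/10)(5/9)(4/8) = 0.13889; P(data | bowl B) = (1/6)(5/5)(0/4) = 0; P(data | bowl C) = (7/12)(5/11)(6/10) = 0.15909; P(data | bowl D) = (5/9)(4/8)(4/7) = 0.15873; P(data | bowl E) = (6/11)(5/10)(5/9) = 0.15152.
Multiplying each by its prior: 1/5 · 0.13889 = 0.027778, 1/5 · 0 = 0, 1/5 · 0.15909 = 0.031818, 1/5 · 0.15873 = 0.031746, 1/5 · 0.15152 = 0.030303; with total 0.12165.
Hence P(bowl C | data) = (0.031818) / (0.12165) = 0.26157.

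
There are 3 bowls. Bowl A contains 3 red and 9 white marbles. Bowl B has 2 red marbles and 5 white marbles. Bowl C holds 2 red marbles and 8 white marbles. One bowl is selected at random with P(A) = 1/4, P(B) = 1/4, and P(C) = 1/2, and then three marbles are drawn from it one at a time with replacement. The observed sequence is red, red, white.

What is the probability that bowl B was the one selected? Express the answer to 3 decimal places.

0.345

The likelihood of the observed sequence under each hypothesis: P(data | bowl A) = (3/12)(3/12)(9/12) = 0.046875; P(data | bowl B) = (2/7)(2/7)(5/7) = 0.058309; P(data | bowl C) = (2/10)(2/10)(8/10) = 0.032.
The prior-weighted likelihoods are 1/4 · 0.046875 = 0.011719, 1/4 · 0.058309 = 0.014577, 1/2 · 0.032 = 0.016; with total 0.042296.
Therefore the posterior P(bowl B | data) = (0.014577) / (0.042296) = 0.34465.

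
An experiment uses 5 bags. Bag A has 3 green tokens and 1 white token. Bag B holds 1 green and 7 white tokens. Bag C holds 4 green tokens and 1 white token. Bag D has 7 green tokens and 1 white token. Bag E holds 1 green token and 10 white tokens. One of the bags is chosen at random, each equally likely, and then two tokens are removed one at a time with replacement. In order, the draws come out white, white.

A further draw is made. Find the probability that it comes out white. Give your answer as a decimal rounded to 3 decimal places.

0.846

The likelihood of the observed sequence under each hypothesis: P(data | bag A) = (1/4)(1/4) = 0.0625; P(data | bag B) = (7/8)(7/8) = 0.76562; P(data | bag C) = (1/5)(1/5) = 0.04; P(data | bag D) = (1/8)(1/8) = 0.015625; P(data | bag E) = (10/11)(10/11) = 0.82645.
Multiplying each by its prior: 1/5 · 0.0625 = 0.0125, 1/5 · 0.76562 = 0.15313, 1/5 · 0.04 = 0.008, 1/5 · 0.015625 = 0.003125, 1/5 · 0.82645 = 0.16529; these sum to 0.34204.
The posterior is then P(bag A | data) = 0.036546, P(bag B | data) = 0.44768, P(bag C | data) = 0.023389, P(bag D | data) = 0.0091364, P(bag E | data) = 0.48325.
The predictive probability is P(white next | data) = (1/4)(0.036546) + (7/8)(0.44768) + (1/5)(0.023389) + (1/8)(0.0091364) + (10/11)(0.48325) = 0.84599.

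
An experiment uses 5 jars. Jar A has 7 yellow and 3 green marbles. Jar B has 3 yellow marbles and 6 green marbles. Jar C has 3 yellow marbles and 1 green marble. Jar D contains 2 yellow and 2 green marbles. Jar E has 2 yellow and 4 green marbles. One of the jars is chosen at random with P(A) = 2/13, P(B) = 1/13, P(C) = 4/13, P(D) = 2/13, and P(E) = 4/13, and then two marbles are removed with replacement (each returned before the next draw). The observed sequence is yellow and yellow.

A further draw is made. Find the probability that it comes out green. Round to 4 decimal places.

Under each hypothesis, the probability of the observed sequence is: P(data | jar A) = (7/10)(7/10) = 0.49; P(data | jar B) = (3/9)(3/9) = 0.11111; P(data | jar C) = (3/4)(3/4) = 0.5625; P(data | jar D) = (2/4)(2/4) = 0.25; P(data | jar E) = (2/6)(2/6) = 0.11111.
The prior-weighted likelihoods are 2/13 · 0.49 = 0.075385, 1/13 · 0.11111 = 0.008547, 4/13 · 0.5625 = 0.17308, 2/13 · 0.25 = 0.038462, 4/13 · 0.11111 = 0.034188; summing to 0.32966.
Dividing through by the total gives posterior P(jar A | data) = 0.22868, P(jar B | data) = 0.025927, P(jar C | data) = 0.52502, P(jar D | data) = 0.11667, P(jar E | data) = 0.10371.
So P(green next | data) = Σ P(green next | H) P(H | data) = (3/10)(0.22868) + (2/3)(0.025927) + (1/4)(0.52502) + (1/2)(0.11667) + (2/3)(0.10371) = 0.34462.

0.3446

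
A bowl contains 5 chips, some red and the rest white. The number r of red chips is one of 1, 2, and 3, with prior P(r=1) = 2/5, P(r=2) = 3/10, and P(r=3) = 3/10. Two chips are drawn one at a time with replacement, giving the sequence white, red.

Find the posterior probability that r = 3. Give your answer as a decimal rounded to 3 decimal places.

Under each hypothesis, the probability of the observed sequence is: P(data | r = 1) = (4/5)(1/5) = 4/25; P(data | r = 2) = (3/5)(2/5) = 6/25; P(data | r = 3) = (2/5)(3/5) = 6/25.
The prior-weighted likelihoods are 2/5 · 4/25 = 8/125, 3/10 · 6/25 = 9/125, 3/10 · 6/25 = 9/125; these sum to 26/125.
By Bayes' rule, P(r = 3 | data) = (9/125) / (26/125) = 9/26.

0.346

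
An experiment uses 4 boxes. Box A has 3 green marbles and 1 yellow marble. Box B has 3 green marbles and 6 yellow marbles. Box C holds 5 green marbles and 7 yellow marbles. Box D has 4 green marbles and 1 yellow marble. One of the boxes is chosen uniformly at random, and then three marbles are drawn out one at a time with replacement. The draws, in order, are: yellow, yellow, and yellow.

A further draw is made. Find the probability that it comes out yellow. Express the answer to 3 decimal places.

0.615

Compute the likelihood of the observed sequence for each case: P(data | box A) = (1/4)(1/4)(1/4) = 0.015625; P(data | box B) = (6/9)(6/9)(6/9) = 0.2963; P(data | box C) = (7/12)(7/12)(7/12) = 0.1985; P(data | box D) = (1/5)(1/5)(1/5) = 0.008.
Multiplying each by its prior: 1/4 · 0.015625 = 0.0039062, 1/4 · 0.2963 = 0.074074, 1/4 · 0.1985 = 0.049624, 1/4 · 0.008 = 0.002; summing to 0.1296.
Dividing through by the total gives posterior P(box A | data) = 0.03014, P(box B | data) = 0.57154, P(box C | data) = 0.38289, P(box D | data) = 0.015432.
The predictive probability is P(yellow next | data) = (1/4)(0.03014) + (2/3)(0.57154) + (7/12)(0.38289) + (1/5)(0.015432) = 0.615.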